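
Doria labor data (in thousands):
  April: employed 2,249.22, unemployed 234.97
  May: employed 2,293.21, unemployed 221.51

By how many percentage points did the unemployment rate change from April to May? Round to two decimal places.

The unemployment rate changed by −0.65 percentage points.

April: labor force = 2,249.22 + 234.97 = 2,484.19; u = 234.97/2,484.19 = 9.46%.
May: labor force = 2,293.21 + 221.51 = 2,514.72; u = 221.51/2,514.72 = 8.81%.
Change = 8.81% − 9.46% = −0.65 pp.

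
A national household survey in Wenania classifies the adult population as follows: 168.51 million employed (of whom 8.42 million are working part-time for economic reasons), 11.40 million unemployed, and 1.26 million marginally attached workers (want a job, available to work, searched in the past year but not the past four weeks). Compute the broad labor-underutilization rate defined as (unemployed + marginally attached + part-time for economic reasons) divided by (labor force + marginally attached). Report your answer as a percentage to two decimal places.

Labor force = 168.51 + 11.40 = 179.91 million.
Numerator = 11.40 + 1.26 + 8.42 = 21.08 million.
Denominator = 179.91 + 1.26 = 181.17 million.
Broad rate = 21.08 / 181.17 = 11.64%.

Broad underutilization rate ≈ 11.64%.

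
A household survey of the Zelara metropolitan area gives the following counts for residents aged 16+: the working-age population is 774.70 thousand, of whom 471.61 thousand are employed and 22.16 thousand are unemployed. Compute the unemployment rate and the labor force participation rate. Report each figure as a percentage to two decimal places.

Labor force = employed + unemployed = 471.61 + 22.16 = 493.77 thousand.
Unemployment rate = 22.16 / 493.77 = 4.49%.
Labor force participation rate = 493.77 / 774.70 = 63.74%.

Unemployment rate ≈ 4.49%; labor force participation rate ≈ 63.74%.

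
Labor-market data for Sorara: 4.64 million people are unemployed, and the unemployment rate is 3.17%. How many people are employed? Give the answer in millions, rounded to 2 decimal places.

Labor force = U / u = 4.64 / 0.0317 ≈ 146.37 million.
Employed = labor force − unemployed = 146.37 − 4.64 = 141.73 million.

About 141.73 million are employed.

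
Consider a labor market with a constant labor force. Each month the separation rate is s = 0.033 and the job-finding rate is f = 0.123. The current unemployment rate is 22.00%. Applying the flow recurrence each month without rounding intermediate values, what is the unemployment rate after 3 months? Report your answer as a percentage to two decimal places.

With a fixed labor force, u_{t+1} = u_t + s·(1−u_t) − f·u_t = u_t·(1−s−f) + s.
Here 1−s−f = 0.844 and s = 0.033.
u_1 = 0.220000 × 0.844 + 0.033 = 0.218680.
u_2 = 0.218680 × 0.844 + 0.033 = 0.217566.
u_3 = 0.217566 × 0.844 + 0.033 = 0.216626.

Unemployment rate after three months ≈ 21.66%.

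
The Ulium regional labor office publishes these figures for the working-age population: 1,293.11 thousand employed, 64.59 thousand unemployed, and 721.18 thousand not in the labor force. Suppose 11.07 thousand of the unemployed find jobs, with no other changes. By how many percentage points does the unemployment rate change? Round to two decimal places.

Initially, labor force = 1,293.11 + 64.59 = 1,357.70 thousand, so u = 64.59/1,357.70 = 4.76%.
After the change, unemployed falls and employed rises by 11.07; labor force unchanged → E = 1,304.18, U = 53.52, labor force = 1,357.70 thousand.
New unemployment rate = 53.52 / 1,357.70 = 3.94%.
Change = 3.94% − 4.76% = −0.82 percentage points.

The unemployment rate changes by −0.82 percentage points.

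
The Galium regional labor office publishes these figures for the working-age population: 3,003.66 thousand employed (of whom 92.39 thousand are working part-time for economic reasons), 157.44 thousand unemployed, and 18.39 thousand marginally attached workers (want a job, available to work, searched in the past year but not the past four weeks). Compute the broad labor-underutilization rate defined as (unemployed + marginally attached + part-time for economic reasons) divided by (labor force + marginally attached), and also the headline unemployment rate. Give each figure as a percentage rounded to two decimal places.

Broad underutilization rate ≈ 8.44%; headline unemployment rate ≈ 4.98%.

Labor force = 3,003.66 + 157.44 = 3,161.10 thousand.
Numerator = 157.44 + 18.39 + 92.39 = 268.22 thousand.
Denominator = 3,161.10 + 18.39 = 3,179.49 thousand.
Broad rate = 268.22 / 3,179.49 = 8.44%.
Headline unemployment rate = 157.44 / 3,161.10 = 4.98%.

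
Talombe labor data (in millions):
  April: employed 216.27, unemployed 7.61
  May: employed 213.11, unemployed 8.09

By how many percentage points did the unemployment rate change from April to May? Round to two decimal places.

April: labor force = 216.27 + 7.61 = 223.88; u = 7.61/223.88 = 3.40%.
May: labor force = 213.11 + 8.09 = 221.20; u = 8.09/221.20 = 3.66%.
Change = 3.66% − 3.40% = +0.26 pp.

The unemployment rate changed by +0.26 percentage points.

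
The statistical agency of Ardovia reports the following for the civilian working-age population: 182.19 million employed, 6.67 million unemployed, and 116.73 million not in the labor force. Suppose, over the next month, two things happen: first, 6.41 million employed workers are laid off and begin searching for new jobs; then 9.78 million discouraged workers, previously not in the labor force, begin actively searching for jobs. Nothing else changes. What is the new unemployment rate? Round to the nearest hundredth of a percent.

New unemployment rate ≈ 11.51%.

Initially, labor force = 182.19 + 6.67 = 188.86 million, so u = 6.67/188.86 = 3.53%.
After the first change, employed falls and unemployed rises by 6.41; labor force unchanged → E = 175.78, U = 13.08, labor force = 188.86 million.
After the second change, unemployed and labor force both rise by 9.78 → E = 175.78, U = 22.86, labor force = 198.64 million.
New unemployment rate = 22.86 / 198.64 = 11.51%.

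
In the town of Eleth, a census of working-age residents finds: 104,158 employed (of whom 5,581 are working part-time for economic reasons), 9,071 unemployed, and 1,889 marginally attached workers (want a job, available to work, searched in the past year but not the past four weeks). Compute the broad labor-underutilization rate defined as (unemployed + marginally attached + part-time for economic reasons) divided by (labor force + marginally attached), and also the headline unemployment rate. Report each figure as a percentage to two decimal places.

Labor force = 104,158 + 9,071 = 113,229.
Numerator = 9,071 + 1,889 + 5,581 = 16,541.
Denominator = 113,229 + 1,889 = 115,118.
Broad rate = 16,541 / 115,118 = 14.37%.
Headline unemployment rate = 9,071 / 113,229 = 8.01%.

Broad underutilization rate ≈ 14.37%; headline unemployment rate ≈ 8.01%.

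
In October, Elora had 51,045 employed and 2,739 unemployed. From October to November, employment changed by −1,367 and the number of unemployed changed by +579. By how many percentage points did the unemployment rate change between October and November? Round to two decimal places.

October: labor force = 51,045 + 2,739 = 53,784; u = 2,739/53,784 = 5.09%.
November: labor force = 49,678 + 3,318 = 52,996; u = 3,318/52,996 = 6.26%.
Change = 6.26% − 5.09% = +1.17 pp.

The unemployment rate changed by +1.17 percentage points.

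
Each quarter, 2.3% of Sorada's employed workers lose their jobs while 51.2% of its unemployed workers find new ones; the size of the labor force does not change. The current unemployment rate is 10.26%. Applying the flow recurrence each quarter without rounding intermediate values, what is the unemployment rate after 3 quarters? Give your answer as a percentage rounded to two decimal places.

Unemployment rate after three quarters ≈ 4.90%.

With a fixed labor force, u_{t+1} = u_t + s·(1−u_t) − f·u_t = u_t·(1−s−f) + s.
Here 1−s−f = 0.465 and s = 0.023.
u_1 = 0.102600 × 0.465 + 0.023 = 0.070709.
u_2 = 0.070709 × 0.465 + 0.023 = 0.055880.
u_3 = 0.055880 × 0.465 + 0.023 = 0.048984.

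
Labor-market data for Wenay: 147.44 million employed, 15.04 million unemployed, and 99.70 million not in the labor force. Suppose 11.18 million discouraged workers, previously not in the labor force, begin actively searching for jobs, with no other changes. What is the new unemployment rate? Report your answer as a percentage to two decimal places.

New unemployment rate ≈ 15.10%.

Initially, labor force = 147.44 + 15.04 = 162.48 million, so u = 15.04/162.48 = 9.26%.
After the change, unemployed and labor force both rise by 11.18 → E = 147.44, U = 26.22, labor force = 173.66 million.
New unemployment rate = 26.22 / 173.66 = 15.10%.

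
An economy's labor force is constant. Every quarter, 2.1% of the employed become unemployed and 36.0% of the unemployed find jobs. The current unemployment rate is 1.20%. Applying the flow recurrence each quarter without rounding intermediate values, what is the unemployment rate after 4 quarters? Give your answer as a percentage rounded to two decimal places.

Unemployment rate after four quarters ≈ 4.88%.

With a fixed labor force, u_{t+1} = u_t + s·(1−u_t) − f·u_t = u_t·(1−s−f) + s.
Here 1−s−f = 0.619 and s = 0.021.
u_1 = 0.012000 × 0.619 + 0.021 = 0.028428.
u_2 = 0.028428 × 0.619 + 0.021 = 0.038597.
u_3 = 0.038597 × 0.619 + 0.021 = 0.044892.
u_4 = 0.044892 × 0.619 + 0.021 = 0.048788.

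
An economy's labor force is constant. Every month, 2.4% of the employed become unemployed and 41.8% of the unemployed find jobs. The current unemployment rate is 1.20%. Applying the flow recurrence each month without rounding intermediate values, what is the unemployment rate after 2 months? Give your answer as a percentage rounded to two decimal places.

Unemployment rate after two months ≈ 4.11%.

With a fixed labor force, u_{t+1} = u_t + s·(1−u_t) − f·u_t = u_t·(1−s−f) + s.
Here 1−s−f = 0.558 and s = 0.024.
u_1 = 0.012000 × 0.558 + 0.024 = 0.030696.
u_2 = 0.030696 × 0.558 + 0.024 = 0.041128.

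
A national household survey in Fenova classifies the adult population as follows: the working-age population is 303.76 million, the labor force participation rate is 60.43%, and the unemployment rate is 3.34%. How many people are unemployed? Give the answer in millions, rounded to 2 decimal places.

About 6.13 million are unemployed.

Labor force = 0.6043 × 303.76 = 183.56 million.
Unemployed = 0.0334 × 183.56 ≈ 6.13 million.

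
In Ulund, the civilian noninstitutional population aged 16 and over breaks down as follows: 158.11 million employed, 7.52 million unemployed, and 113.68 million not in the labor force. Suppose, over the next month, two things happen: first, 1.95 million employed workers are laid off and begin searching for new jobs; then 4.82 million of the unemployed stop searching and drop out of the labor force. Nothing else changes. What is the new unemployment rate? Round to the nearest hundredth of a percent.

New unemployment rate ≈ 2.89%.

Initially, labor force = 158.11 + 7.52 = 165.63 million, so u = 7.52/165.63 = 4.54%.
After the first change, employed falls and unemployed rises by 1.95; labor force unchanged → E = 156.16, U = 9.47, labor force = 165.63 million.
After the second change, unemployed and labor force both fall by 4.82 → E = 156.16, U = 4.65, labor force = 160.81 million.
New unemployment rate = 4.65 / 160.81 = 2.89%.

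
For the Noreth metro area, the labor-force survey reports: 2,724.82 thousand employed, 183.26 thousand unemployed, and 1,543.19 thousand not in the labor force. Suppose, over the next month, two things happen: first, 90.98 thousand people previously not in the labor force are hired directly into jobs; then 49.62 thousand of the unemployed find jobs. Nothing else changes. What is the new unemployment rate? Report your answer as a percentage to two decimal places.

New unemployment rate ≈ 4.46%.

Initially, labor force = 2,724.82 + 183.26 = 2,908.08 thousand, so u = 183.26/2,908.08 = 6.30%.
After the first change, employed and labor force both rise by 90.98; unemployed unchanged → E = 2,815.80, U = 183.26, labor force = 2,999.06 thousand.
After the second change, unemployed falls and employed rises by 49.62; labor force unchanged → E = 2,865.42, U = 133.64, labor force = 2,999.06 thousand.
New unemployment rate = 133.64 / 2,999.06 = 4.46%.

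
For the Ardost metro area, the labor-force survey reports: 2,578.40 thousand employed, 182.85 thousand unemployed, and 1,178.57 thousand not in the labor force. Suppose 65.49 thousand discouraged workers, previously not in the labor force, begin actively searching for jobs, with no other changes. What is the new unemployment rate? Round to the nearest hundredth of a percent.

Initially, labor force = 2,578.40 + 182.85 = 2,761.25 thousand, so u = 182.85/2,761.25 = 6.62%.
After the change, unemployed and labor force both rise by 65.49 → E = 2,578.40, U = 248.34, labor force = 2,826.74 thousand.
New unemployment rate = 248.34 / 2,826.74 = 8.79%.

New unemployment rate ≈ 8.79%.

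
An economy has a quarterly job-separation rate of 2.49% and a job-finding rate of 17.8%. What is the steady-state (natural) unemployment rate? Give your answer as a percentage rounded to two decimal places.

Steady-state unemployment rate ≈ 12.27%.

At steady state the flows balance: s·E = f·U, so U/(E+U) = s/(s+f).
u* = 2.49 / (2.49 + 17.8) = 2.49 / 20.29 = 12.27%.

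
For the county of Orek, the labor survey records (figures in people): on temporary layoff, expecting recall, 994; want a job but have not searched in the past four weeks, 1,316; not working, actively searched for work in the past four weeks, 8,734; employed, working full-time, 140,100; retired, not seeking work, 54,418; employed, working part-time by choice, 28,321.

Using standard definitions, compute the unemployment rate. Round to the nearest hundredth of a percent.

Employed = 140,100 + 28,321 = 168,421.
Unemployed = 994 + 8,734 = 9,728 (jobless and actively searching, or on temporary layoff).
Labor force = 168,421 + 9,728 = 178,149.
Unemployment rate = 9,728 / 178,149 = 5.46%.

Unemployment rate ≈ 5.46%.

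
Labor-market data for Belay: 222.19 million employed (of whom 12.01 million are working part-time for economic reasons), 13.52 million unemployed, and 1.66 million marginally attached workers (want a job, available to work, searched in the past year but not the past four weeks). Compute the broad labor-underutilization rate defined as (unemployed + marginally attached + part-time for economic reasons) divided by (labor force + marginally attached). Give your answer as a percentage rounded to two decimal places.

Broad underutilization rate ≈ 11.45%.

Labor force = 222.19 + 13.52 = 235.71 million.
Numerator = 13.52 + 1.66 + 12.01 = 27.19 million.
Denominator = 235.71 + 1.66 = 237.37 million.
Broad rate = 27.19 / 237.37 = 11.45%.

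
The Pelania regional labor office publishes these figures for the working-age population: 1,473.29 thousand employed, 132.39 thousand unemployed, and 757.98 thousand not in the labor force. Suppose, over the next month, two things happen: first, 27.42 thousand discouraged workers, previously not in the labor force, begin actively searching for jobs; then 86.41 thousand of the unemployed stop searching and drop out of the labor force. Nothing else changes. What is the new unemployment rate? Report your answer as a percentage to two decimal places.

Initially, labor force = 1,473.29 + 132.39 = 1,605.68 thousand, so u = 132.39/1,605.68 = 8.25%.
After the first change, unemployed and labor force both rise by 27.42 → E = 1,473.29, U = 159.81, labor force = 1,633.10 thousand.
After the second change, unemployed and labor force both fall by 86.41 → E = 1,473.29, U = 73.40, labor force = 1,546.69 thousand.
New unemployment rate = 73.40 / 1,546.69 = 4.75%.

New unemployment rate ≈ 4.75%.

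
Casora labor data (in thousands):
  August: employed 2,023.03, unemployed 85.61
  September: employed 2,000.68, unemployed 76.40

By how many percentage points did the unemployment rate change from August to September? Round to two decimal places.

August: labor force = 2,023.03 + 85.61 = 2,108.64; u = 85.61/2,108.64 = 4.06%.
September: labor force = 2,000.68 + 76.40 = 2,077.08; u = 76.40/2,077.08 = 3.68%.
Change = 3.68% − 4.06% = −0.38 pp.

The unemployment rate changed by −0.38 percentage points.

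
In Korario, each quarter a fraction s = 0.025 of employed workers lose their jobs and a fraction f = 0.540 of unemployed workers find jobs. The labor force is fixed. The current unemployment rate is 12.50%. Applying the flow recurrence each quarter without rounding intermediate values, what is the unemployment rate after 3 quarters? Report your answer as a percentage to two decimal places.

With a fixed labor force, u_{t+1} = u_t + s·(1−u_t) − f·u_t = u_t·(1−s−f) + s.
Here 1−s−f = 0.435 and s = 0.025.
u_1 = 0.125000 × 0.435 + 0.025 = 0.079375.
u_2 = 0.079375 × 0.435 + 0.025 = 0.059528.
u_3 = 0.059528 × 0.435 + 0.025 = 0.050895.

Unemployment rate after three quarters ≈ 5.09%.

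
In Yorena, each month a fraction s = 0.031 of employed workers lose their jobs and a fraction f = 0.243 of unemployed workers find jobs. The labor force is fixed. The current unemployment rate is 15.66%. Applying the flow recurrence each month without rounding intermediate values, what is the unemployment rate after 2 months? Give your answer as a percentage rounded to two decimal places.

With a fixed labor force, u_{t+1} = u_t + s·(1−u_t) − f·u_t = u_t·(1−s−f) + s.
Here 1−s−f = 0.726 and s = 0.031.
u_1 = 0.156600 × 0.726 + 0.031 = 0.144692.
u_2 = 0.144692 × 0.726 + 0.031 = 0.136046.

Unemployment rate after two months ≈ 13.60%.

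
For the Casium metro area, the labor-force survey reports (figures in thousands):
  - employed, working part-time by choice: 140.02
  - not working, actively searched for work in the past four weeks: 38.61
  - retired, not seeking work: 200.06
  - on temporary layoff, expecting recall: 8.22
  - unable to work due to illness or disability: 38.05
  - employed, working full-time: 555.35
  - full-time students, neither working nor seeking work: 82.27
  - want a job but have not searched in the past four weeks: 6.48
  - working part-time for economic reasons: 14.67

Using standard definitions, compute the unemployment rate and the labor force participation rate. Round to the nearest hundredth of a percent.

Employed = 140.02 + 555.35 + 14.67 = 710.04 thousand (anyone who worked, including part-time for economic reasons, counts as employed).
Unemployed = 38.61 + 8.22 = 46.83 thousand (jobless and actively searching, or on temporary layoff).
Labor force = 710.04 + 46.83 = 756.87 thousand.
Not in labor force = 200.06 + 38.05 + 82.27 + 6.48 = 326.86 thousand (those not working and not actively searching are outside the labor force — including those who want a job but have given up searching).
Civilian working-age population = 756.87 + 326.86 = 1,083.73 thousand.
Unemployment rate = 46.83 / 756.87 = 6.19%.
Labor force participation rate = 756.87 / 1,083.73 = 69.84%.

Unemployment rate ≈ 6.19%; labor force participation rate ≈ 69.84%.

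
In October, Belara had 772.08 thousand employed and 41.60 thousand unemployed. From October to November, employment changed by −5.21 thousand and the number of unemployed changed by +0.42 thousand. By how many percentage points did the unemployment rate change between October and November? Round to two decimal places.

October: labor force = 772.08 + 41.60 = 813.68; u = 41.60/813.68 = 5.11%.
November: labor force = 766.87 + 42.02 = 808.89; u = 42.02/808.89 = 5.19%.
Change = 5.19% − 5.11% = +0.08 pp.

The unemployment rate changed by +0.08 percentage points.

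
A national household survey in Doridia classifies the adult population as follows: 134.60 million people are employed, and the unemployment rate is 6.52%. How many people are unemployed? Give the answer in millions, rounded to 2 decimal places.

Let U be the number unemployed. The labor force is E + U, and U/(E+U) = 0.0652.
So U = 0.0652 × 134.60 / (1 − 0.0652) = 8.7759 / 0.9348 ≈ 9.39 million.

About 9.39 million are unemployed.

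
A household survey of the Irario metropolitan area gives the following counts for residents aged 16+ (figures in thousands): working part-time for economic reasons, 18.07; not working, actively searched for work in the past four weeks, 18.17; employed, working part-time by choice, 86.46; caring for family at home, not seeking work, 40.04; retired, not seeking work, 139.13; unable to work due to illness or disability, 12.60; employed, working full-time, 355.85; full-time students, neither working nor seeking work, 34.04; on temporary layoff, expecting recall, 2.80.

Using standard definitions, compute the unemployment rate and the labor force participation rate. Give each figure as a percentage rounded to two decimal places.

Employed = 18.07 + 86.46 + 355.85 = 460.38 thousand (anyone who worked, including part-time for economic reasons, counts as employed).
Unemployed = 18.17 + 2.80 = 20.97 thousand (jobless and actively searching, or on temporary layoff).
Labor force = 460.38 + 20.97 = 481.35 thousand.
Not in labor force = 40.04 + 139.13 + 12.60 + 34.04 = 225.81 thousand (those not working and not actively searching are outside the labor force).
Civilian working-age population = 481.35 + 225.81 = 707.16 thousand.
Unemployment rate = 20.97 / 481.35 = 4.36%.
Labor force participation rate = 481.35 / 707.16 = 68.07%.

Unemployment rate ≈ 4.36%; labor force participation rate ≈ 68.07%.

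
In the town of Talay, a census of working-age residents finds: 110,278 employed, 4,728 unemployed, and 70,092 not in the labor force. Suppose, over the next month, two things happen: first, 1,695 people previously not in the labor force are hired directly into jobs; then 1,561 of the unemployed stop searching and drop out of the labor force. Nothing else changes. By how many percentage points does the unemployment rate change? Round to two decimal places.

The unemployment rate changes by −1.36 percentage points.

Initially, labor force = 110,278 + 4,728 = 115,006, so u = 4,728/115,006 = 4.11%.
After the first change, employed and labor force both rise by 1,695; unemployed unchanged → E = 111,973, U = 4,728, labor force = 116,701.
After the second change, unemployed and labor force both fall by 1,561 → E = 111,973, U = 3,167, labor force = 115,140.
New unemployment rate = 3,167 / 115,140 = 2.75%.
Change = 2.75% − 4.11% = −1.36 percentage points.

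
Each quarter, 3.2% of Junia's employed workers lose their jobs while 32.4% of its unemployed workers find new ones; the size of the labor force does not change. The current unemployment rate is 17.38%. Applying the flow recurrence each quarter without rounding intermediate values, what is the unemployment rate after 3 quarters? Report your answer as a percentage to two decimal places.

With a fixed labor force, u_{t+1} = u_t + s·(1−u_t) − f·u_t = u_t·(1−s−f) + s.
Here 1−s−f = 0.644 and s = 0.032.
u_1 = 0.173800 × 0.644 + 0.032 = 0.143927.
u_2 = 0.143927 × 0.644 + 0.032 = 0.124689.
u_3 = 0.124689 × 0.644 + 0.032 = 0.112300.

Unemployment rate after three quarters ≈ 11.23%.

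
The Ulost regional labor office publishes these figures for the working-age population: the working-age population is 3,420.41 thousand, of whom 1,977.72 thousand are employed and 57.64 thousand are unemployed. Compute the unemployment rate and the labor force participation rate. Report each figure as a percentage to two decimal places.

Labor force = employed + unemployed = 1,977.72 + 57.64 = 2,035.36 thousand.
Unemployment rate = 57.64 / 2,035.36 = 2.83%.
Labor force participation rate = 2,035.36 / 3,420.41 = 59.51%.

Unemployment rate ≈ 2.83%; labor force participation rate ≈ 59.51%.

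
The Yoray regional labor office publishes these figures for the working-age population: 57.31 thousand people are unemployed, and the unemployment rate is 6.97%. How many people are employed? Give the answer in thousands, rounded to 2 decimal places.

Labor force = U / u = 57.31 / 0.0697 ≈ 822.24 thousand.
Employed = labor force − unemployed = 822.24 − 57.31 = 764.93 thousand.

About 764.93 thousand are employed.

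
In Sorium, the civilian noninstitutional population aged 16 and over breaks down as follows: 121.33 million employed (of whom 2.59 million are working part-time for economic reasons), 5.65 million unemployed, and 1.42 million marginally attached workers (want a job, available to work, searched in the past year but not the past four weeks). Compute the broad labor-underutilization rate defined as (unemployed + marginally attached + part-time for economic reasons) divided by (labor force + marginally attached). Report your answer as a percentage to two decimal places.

Labor force = 121.33 + 5.65 = 126.98 million.
Numerator = 5.65 + 1.42 + 2.59 = 9.66 million.
Denominator = 126.98 + 1.42 = 128.40 million.
Broad rate = 9.66 / 128.40 = 7.52%.

Broad underutilization rate ≈ 7.52%.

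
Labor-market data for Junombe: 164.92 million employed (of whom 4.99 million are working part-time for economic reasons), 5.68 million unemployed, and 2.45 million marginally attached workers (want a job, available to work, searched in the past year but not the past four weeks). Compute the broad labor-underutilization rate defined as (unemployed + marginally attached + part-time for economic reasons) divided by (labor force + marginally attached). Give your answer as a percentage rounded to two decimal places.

Labor force = 164.92 + 5.68 = 170.60 million.
Numerator = 5.68 + 2.45 + 4.99 = 13.12 million.
Denominator = 170.60 + 2.45 = 173.05 million.
Broad rate = 13.12 / 173.05 = 7.58%.

Broad underutilization rate ≈ 7.58%.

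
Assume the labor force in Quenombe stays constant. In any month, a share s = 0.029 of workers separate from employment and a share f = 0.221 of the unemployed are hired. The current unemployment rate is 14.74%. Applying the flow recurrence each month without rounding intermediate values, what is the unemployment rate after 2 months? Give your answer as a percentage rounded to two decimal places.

With a fixed labor force, u_{t+1} = u_t + s·(1−u_t) − f·u_t = u_t·(1−s−f) + s.
Here 1−s−f = 0.750 and s = 0.029.
u_1 = 0.147400 × 0.750 + 0.029 = 0.139550.
u_2 = 0.139550 × 0.750 + 0.029 = 0.133663.

Unemployment rate after two months ≈ 13.37%.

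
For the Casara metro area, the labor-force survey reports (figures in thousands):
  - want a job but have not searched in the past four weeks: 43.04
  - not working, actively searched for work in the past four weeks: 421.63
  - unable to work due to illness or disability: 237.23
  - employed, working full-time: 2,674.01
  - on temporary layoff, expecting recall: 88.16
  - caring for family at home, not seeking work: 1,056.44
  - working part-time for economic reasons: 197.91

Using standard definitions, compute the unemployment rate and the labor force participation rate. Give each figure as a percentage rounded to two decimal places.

Unemployment rate ≈ 15.07%; labor force participation rate ≈ 71.67%.

Employed = 2,674.01 + 197.91 = 2,871.92 thousand (anyone who worked, including part-time for economic reasons, counts as employed).
Unemployed = 421.63 + 88.16 = 509.79 thousand (jobless and actively searching, or on temporary layoff).
Labor force = 2,871.92 + 509.79 = 3,381.71 thousand.
Not in labor force = 43.04 + 237.23 + 1,056.44 = 1,336.71 thousand (those not working and not actively searching are outside the labor force — including those who want a job but have given up searching).
Civilian working-age population = 3,381.71 + 1,336.71 = 4,718.42 thousand.
Unemployment rate = 509.79 / 3,381.71 = 15.07%.
Labor force participation rate = 3,381.71 / 4,718.42 = 71.67%.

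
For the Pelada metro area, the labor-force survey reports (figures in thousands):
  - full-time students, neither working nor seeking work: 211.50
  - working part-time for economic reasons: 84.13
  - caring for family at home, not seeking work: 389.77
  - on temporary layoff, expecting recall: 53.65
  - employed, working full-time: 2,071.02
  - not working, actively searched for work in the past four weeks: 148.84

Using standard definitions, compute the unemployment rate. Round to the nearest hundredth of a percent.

Unemployment rate ≈ 8.59%.

Employed = 84.13 + 2,071.02 = 2,155.15 thousand (anyone who worked, including part-time for economic reasons, counts as employed).
Unemployed = 53.65 + 148.84 = 202.49 thousand (jobless and actively searching, or on temporary layoff).
Labor force = 2,155.15 + 202.49 = 2,357.64 thousand.
Unemployment rate = 202.49 / 2,357.64 = 8.59%.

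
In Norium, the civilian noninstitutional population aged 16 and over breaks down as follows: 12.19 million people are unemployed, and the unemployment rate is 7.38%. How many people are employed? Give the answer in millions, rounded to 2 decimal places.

About 152.99 million are employed.

Labor force = U / u = 12.19 / 0.0738 ≈ 165.18 million.
Employed = labor force − unemployed = 165.18 − 12.19 = 152.99 million.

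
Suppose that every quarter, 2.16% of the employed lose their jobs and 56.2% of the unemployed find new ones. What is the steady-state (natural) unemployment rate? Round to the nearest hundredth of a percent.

At steady state the flows balance: s·E = f·U, so U/(E+U) = s/(s+f).
u* = 2.16 / (2.16 + 56.2) = 2.16 / 58.36 = 3.70%.

Steady-state unemployment rate ≈ 3.70%.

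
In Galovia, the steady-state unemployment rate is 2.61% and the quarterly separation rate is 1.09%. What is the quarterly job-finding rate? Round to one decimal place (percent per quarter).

Job-finding rate ≈ 40.7% per quarter.

From u* = s/(s+f): f = s·(1−u)/u.
f = 1.09 × (1 − 0.0261) / 0.0261 = 1.0616 / 0.0261 ≈ 40.7% per quarter.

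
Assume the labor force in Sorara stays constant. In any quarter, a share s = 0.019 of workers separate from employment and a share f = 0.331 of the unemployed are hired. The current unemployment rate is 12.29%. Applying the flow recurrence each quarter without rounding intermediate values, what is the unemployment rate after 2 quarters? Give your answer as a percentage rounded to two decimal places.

With a fixed labor force, u_{t+1} = u_t + s·(1−u_t) − f·u_t = u_t·(1−s−f) + s.
Here 1−s−f = 0.650 and s = 0.019.
u_1 = 0.122900 × 0.650 + 0.019 = 0.098885.
u_2 = 0.098885 × 0.650 + 0.019 = 0.083275.

Unemployment rate after two quarters ≈ 8.33%.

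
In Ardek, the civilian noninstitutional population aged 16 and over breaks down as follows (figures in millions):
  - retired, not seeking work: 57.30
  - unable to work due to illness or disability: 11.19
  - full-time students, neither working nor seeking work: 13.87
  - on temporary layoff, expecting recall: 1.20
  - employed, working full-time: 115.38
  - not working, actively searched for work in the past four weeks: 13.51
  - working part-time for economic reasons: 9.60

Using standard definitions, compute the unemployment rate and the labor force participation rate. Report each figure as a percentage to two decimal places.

Unemployment rate ≈ 10.53%; labor force participation rate ≈ 62.91%.

Employed = 115.38 + 9.60 = 124.98 million (anyone who worked, including part-time for economic reasons, counts as employed).
Unemployed = 1.20 + 13.51 = 14.71 million (jobless and actively searching, or on temporary layoff).
Labor force = 124.98 + 14.71 = 139.69 million.
Not in labor force = 57.30 + 11.19 + 13.87 = 82.36 million (those not working and not actively searching are outside the labor force).
Civilian working-age population = 139.69 + 82.36 = 222.05 million.
Unemployment rate = 14.71 / 139.69 = 10.53%.
Labor force participation rate = 139.69 / 222.05 = 62.91%.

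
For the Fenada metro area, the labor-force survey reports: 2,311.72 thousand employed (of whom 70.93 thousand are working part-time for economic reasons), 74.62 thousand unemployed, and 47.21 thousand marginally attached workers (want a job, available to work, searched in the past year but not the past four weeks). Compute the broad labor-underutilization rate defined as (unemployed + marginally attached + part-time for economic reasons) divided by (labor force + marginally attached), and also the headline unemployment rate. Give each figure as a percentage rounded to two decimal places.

Labor force = 2,311.72 + 74.62 = 2,386.34 thousand.
Numerator = 74.62 + 47.21 + 70.93 = 192.76 thousand.
Denominator = 2,386.34 + 47.21 = 2,433.55 thousand.
Broad rate = 192.76 / 2,433.55 = 7.92%.
Headline unemployment rate = 74.62 / 2,386.34 = 3.13%.

Broad underutilization rate ≈ 7.92%; headline unemployment rate ≈ 3.13%.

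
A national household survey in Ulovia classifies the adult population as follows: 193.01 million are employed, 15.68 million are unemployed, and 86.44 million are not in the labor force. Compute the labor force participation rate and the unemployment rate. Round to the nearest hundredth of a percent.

Labor force participation rate ≈ 70.71%; unemployment rate ≈ 7.51%.

Labor force = employed + unemployed = 193.01 + 15.68 = 208.69 million.
Working-age population = 208.69 + 86.44 = 295.13 million.
Unemployment rate = 15.68 / 208.69 = 7.51%.
Labor force participation rate = 208.69 / 295.13 = 70.71%.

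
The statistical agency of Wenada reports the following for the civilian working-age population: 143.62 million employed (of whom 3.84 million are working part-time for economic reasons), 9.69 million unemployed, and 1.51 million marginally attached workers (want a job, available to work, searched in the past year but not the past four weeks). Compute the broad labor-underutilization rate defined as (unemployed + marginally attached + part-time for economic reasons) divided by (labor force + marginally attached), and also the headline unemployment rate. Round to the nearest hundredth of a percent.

Broad underutilization rate ≈ 9.71%; headline unemployment rate ≈ 6.32%.

Labor force = 143.62 + 9.69 = 153.31 million.
Numerator = 9.69 + 1.51 + 3.84 = 15.04 million.
Denominator = 153.31 + 1.51 = 154.82 million.
Broad rate = 15.04 / 154.82 = 9.71%.
Headline unemployment rate = 9.69 / 153.31 = 6.32%.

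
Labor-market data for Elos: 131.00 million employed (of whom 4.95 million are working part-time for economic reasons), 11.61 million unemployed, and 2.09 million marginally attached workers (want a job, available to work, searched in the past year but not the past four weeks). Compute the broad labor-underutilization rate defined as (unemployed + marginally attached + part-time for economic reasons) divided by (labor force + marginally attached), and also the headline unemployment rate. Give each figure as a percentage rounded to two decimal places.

Labor force = 131.00 + 11.61 = 142.61 million.
Numerator = 11.61 + 2.09 + 4.95 = 18.65 million.
Denominator = 142.61 + 2.09 = 144.70 million.
Broad rate = 18.65 / 144.70 = 12.89%.
Headline unemployment rate = 11.61 / 142.61 = 8.14%.

Broad underutilization rate ≈ 12.89%; headline unemployment rate ≈ 8.14%.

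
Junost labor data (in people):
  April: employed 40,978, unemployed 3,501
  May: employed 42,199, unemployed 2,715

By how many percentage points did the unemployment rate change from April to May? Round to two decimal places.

April: labor force = 40,978 + 3,501 = 44,479; u = 3,501/44,479 = 7.87%.
May: labor force = 42,199 + 2,715 = 44,914; u = 2,715/44,914 = 6.04%.
Change = 6.04% − 7.87% = −1.83 pp.

The unemployment rate changed by −1.83 percentage points.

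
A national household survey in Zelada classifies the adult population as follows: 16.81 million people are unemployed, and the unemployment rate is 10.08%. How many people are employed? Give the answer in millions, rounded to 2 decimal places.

Labor force = U / u = 16.81 / 0.1008 ≈ 166.77 million.
Employed = labor force − unemployed = 166.77 − 16.81 = 149.96 million.

About 149.96 million are employed.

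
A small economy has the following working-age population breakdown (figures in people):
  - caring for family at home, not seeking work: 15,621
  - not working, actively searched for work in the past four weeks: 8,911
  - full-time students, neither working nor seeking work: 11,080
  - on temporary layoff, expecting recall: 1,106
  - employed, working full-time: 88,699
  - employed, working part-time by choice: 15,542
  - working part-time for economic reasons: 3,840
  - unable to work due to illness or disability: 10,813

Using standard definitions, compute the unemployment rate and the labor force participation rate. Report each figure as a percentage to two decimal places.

Unemployment rate ≈ 8.48%; labor force participation rate ≈ 75.89%.

Employed = 88,699 + 15,542 + 3,840 = 108,081 (anyone who worked, including part-time for economic reasons, counts as employed).
Unemployed = 8,911 + 1,106 = 10,017 (jobless and actively searching, or on temporary layoff).
Labor force = 108,081 + 10,017 = 118,098.
Not in labor force = 15,621 + 11,080 + 10,813 = 37,514 (those not working and not actively searching are outside the labor force).
Civilian working-age population = 118,098 + 37,514 = 155,612.
Unemployment rate = 10,017 / 118,098 = 8.48%.
Labor force participation rate = 118,098 / 155,612 = 75.89%.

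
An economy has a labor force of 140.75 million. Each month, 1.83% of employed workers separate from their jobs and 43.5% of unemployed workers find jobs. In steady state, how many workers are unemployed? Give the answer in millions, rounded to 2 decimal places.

Steady-state unemployment rate u* = s/(s+f) = 1.83/(1.83+43.5) = 0.040371.
Unemployed = u* × labor force = 0.040371 × 140.75 ≈ 5.68 million.

About 5.68 million are unemployed in steady state.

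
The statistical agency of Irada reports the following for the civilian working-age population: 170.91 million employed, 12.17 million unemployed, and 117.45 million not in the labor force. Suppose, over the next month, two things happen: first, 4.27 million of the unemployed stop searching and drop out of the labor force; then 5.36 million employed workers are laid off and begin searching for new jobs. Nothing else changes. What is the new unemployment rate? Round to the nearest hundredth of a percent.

Initially, labor force = 170.91 + 12.17 = 183.08 million, so u = 12.17/183.08 = 6.65%.
After the first change, unemployed and labor force both fall by 4.27 → E = 170.91, U = 7.90, labor force = 178.81 million.
After the second change, employed falls and unemployed rises by 5.36; labor force unchanged → E = 165.55, U = 13.26, labor force = 178.81 million.
New unemployment rate = 13.26 / 178.81 = 7.42%.

New unemployment rate ≈ 7.42%.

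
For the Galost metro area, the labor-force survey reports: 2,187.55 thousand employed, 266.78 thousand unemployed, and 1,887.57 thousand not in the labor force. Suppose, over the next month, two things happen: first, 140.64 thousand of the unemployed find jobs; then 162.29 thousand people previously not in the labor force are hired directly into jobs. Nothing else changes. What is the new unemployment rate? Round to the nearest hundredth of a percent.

Initially, labor force = 2,187.55 + 266.78 = 2,454.33 thousand, so u = 266.78/2,454.33 = 10.87%.
After the first change, unemployed falls and employed rises by 140.64; labor force unchanged → E = 2,328.19, U = 126.14, labor force = 2,454.33 thousand.
After the second change, employed and labor force both rise by 162.29; unemployed unchanged → E = 2,490.48, U = 126.14, labor force = 2,616.62 thousand.
New unemployment rate = 126.14 / 2,616.62 = 4.82%.

New unemployment rate ≈ 4.82%.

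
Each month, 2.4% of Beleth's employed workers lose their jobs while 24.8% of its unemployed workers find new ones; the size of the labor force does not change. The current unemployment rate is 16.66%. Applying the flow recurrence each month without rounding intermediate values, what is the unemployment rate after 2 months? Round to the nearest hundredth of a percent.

Unemployment rate after two months ≈ 12.98%.

With a fixed labor force, u_{t+1} = u_t + s·(1−u_t) − f·u_t = u_t·(1−s−f) + s.
Here 1−s−f = 0.728 and s = 0.024.
u_1 = 0.166600 × 0.728 + 0.024 = 0.145285.
u_2 = 0.145285 × 0.728 + 0.024 = 0.129767.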